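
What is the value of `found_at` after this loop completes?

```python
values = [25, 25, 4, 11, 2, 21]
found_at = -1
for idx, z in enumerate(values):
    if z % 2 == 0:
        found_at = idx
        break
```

First even number index in [25, 25, 4, 11, 2, 21]
`found_at` takes the values: -1 → 2

Answer: 2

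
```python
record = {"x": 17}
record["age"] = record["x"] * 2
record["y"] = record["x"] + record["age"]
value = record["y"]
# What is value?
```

Trace:
`record = {"x": 17}` → record = {'x': 17}
`record["age"] = record["x"] * 2` → record = {'x': 17, 'age': 34}
`record["y"] = record["x"] + record["age"]` → record = {'x': 17, 'age': 34, 'y': 51}
`value = record["y"]` → value = 51
So value = 51

Answer: 51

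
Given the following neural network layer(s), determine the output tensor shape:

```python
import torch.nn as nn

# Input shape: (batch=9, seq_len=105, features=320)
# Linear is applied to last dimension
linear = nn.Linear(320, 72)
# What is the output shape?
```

Input: (9, 105, 320) -> Output: (9, 105, 72)

Answer: (9, 105, 72)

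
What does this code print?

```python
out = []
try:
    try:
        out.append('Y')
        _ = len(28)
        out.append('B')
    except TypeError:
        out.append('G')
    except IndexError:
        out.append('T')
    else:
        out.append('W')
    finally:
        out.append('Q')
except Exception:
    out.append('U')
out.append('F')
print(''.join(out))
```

Execution trace: 'Y' (inner try body) → 'G' (inner except TypeError) → 'Q' (inner finally) → 'F' (after the try/except). Output: YGQF

Answer: YGQF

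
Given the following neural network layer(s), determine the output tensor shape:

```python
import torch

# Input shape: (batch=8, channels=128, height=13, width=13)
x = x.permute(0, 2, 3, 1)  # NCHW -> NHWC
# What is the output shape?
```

Input: (8, 128, 13, 13) -> Output: (8, 13, 13, 128)

Answer: (8, 13, 13, 128)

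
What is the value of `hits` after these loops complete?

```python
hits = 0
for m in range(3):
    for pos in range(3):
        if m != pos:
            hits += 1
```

3² - 3 (exclude diagonal)
`hits` takes the values: 0 → 1 → 2 → 3 → 4 → 5 → 6

Answer: 6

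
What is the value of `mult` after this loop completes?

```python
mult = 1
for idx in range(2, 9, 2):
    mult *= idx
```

Product of even numbers 2 to 8
`mult` takes the values: 1 → 2 → 8 → 48 → 384

Answer: 384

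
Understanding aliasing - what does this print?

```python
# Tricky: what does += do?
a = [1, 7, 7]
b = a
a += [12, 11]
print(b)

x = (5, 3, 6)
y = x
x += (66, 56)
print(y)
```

Key concept: += behavior differs for mutable vs immutable.
Step by step:
`a = [1, 7, 7]` → a = [1, 7, 7]
`b = a` → b = [1, 7, 7] (same object as a)
`a += [12, 11]` → a = [1, 7, 7, 12, 11] (same object as b); b = [1, 7, 7, 12, 11] (same object as a)
`print(b)` → prints [1, 7, 7, 12, 11]
`x = (5, 3, 6)` → x = (5, 3, 6)
`y = x` → y = (5, 3, 6)
`x += (66, 56)` → x = (5, 3, 6, 66, 56)
`print(y)` → prints (5, 3, 6)

Answer:
[1, 7, 7, 12, 11]
(5, 3, 6)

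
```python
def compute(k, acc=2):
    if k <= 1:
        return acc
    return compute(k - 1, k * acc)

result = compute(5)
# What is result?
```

Accumulator trace (n, acc): (5, 2) -> (4, 10) -> (3, 40) -> (2, 120) -> (1, 240) -> return 240

Answer: 240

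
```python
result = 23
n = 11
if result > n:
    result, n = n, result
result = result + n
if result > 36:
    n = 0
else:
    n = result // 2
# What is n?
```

Trace:
`result = 23` → result = 23
`n = 11` → n = 11
`if result > n: ...` → result > n is True → result = 11; n = 23
`result = result + n` → result = 34
`if result > 36: ...` → result > 36 is False, take else branch → n = 17
So n = 17

Answer: 17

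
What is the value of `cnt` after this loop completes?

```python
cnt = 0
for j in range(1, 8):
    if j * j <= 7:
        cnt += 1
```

Count numbers where j² ≤ 7
`cnt` takes the values: 0 → 1 → 2

Answer: 2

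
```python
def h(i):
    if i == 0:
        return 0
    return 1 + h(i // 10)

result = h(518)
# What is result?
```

Count of digits of 518: 3

Answer: 3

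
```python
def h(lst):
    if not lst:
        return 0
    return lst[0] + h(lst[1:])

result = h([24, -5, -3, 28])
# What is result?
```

24 + (-5) + (-3) + 28 + 0 = 44

Answer: 44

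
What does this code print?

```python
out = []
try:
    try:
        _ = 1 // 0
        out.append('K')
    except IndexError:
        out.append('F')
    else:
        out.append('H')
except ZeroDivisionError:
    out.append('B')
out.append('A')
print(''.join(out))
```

Execution trace: 'B' (outer except ZeroDivisionError) → 'A' (after the try/except). Output: BA

Answer: BA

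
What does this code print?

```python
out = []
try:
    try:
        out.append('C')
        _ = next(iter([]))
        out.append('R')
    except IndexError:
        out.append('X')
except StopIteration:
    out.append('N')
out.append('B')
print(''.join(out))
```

Execution trace: 'C' (try body) → 'N' (outer except StopIteration) → 'B' (after the try/except). Output: CNB

Answer: CNB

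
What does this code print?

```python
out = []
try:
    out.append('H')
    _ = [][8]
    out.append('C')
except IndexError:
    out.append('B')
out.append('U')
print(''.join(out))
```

Execution trace: 'H' (try body) → 'B' (except IndexError) → 'U' (after the try/except). Output: HBU

Answer: HBU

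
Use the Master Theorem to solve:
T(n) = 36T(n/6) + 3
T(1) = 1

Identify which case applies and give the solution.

a=36, b=6, f(n)=3. log_6(36) = 2. Since c=0 < 2, Case 1 applies: T(n) = Θ(n^log_b(a)) = O(n^2).

Answer: O(n^2) - Case 1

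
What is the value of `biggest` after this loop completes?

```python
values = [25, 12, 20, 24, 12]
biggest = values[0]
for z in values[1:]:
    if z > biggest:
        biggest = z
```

Maximum of [25, 12, 20, 24, 12]
`biggest` takes the values: 25

Answer: 25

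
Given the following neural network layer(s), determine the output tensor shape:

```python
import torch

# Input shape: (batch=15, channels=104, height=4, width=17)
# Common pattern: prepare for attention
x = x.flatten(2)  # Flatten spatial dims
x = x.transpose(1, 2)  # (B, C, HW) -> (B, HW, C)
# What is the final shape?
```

Input: (15, 104, 4, 17) -> after flatten(2): (15, 104, 68) -> Output: (15, 68, 104)

Answer: (15, 68, 104)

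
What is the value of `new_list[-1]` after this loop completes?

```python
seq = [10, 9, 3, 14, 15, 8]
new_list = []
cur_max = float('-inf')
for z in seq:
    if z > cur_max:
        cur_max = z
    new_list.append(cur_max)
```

Running max ends at 15
`new_list` takes the values: [] → [10] → [10, 10] → [10, 10, 10] → [10, 10, 10, 14] → [10, 10, 10, 14, 15] → [10, 10, 10, 14, 15, 15]
So `new_list[-1]` = 15

Answer: 15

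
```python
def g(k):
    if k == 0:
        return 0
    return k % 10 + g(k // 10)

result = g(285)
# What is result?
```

Sum of digits of 285: 5 + 8 + 2 = 15

Answer: 15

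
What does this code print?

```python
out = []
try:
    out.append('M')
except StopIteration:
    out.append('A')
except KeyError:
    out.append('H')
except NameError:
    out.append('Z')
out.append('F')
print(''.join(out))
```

Execution trace: 'M' (try body, no exception) → 'F' (after the try/except). Output: MF

Answer: MF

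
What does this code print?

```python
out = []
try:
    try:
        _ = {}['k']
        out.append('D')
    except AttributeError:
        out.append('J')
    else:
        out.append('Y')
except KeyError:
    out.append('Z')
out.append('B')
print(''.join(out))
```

Execution trace: 'Z' (outer except KeyError) → 'B' (after the try/except). Output: ZB

Answer: ZB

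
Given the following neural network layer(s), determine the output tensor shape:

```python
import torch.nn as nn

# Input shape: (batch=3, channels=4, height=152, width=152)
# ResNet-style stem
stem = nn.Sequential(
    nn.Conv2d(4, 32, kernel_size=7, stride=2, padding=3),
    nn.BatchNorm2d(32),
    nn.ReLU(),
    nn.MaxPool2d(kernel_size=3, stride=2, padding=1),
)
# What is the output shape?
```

Input: (3, 4, 152, 152) -> after Conv2d 7x7 stride=2: (3, 32, 76, 76) -> Output: (3, 32, 38, 38)

Answer: (3, 32, 38, 38)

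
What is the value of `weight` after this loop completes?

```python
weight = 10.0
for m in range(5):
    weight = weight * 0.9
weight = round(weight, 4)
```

Exponential decay: 10.0 * 0.9^5
`weight` takes the values: 10.0 → 9.0 → 8.1 → 7.29 → 6.561 → 5.9049

Answer: 5.9049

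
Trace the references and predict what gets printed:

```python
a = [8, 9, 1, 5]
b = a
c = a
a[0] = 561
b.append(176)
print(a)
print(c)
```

Key concept: multiple aliases.
Step by step:
`a = [8, 9, 1, 5]` → a = [8, 9, 1, 5]
`b = a` → b = [8, 9, 1, 5] (same object as a)
`c = a` → c = [8, 9, 1, 5] (same object as a, b)
`a[0] = 561` → a = [561, 9, 1, 5] (same object as b, c); b = [561, 9, 1, 5] (same object as a, c); c = [561, 9, 1, 5] (same object as a, b)
`b.append(176)` → a = [561, 9, 1, 5, 176] (same object as b, c); b = [561, 9, 1, 5, 176] (same object as a, c); c = [561, 9, 1, 5, 176] (same object as a, b)
`print(a)` → prints [561, 9, 1, 5, 176]
`print(c)` → prints [561, 9, 1, 5, 176]

Answer:
[561, 9, 1, 5, 176]
[561, 9, 1, 5, 176]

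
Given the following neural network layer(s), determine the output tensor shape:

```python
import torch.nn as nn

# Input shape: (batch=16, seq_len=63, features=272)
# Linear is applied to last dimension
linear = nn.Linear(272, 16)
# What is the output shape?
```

Input: (16, 63, 272) -> Output: (16, 63, 16)

Answer: (16, 63, 16)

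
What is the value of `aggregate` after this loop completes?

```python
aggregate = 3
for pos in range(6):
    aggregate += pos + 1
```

Start at 3, add 1 to 6 = 24
`aggregate` takes the values: 3 → 4 → 6 → 9 → 13 → 18 → 24

Answer: 24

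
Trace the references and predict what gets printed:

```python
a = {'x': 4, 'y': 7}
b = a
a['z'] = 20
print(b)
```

Key concept: dict aliasing.
Step by step:
`a = {'x': 4, 'y': 7}` → a = {'x': 4, 'y': 7}
`b = a` → b = {'x': 4, 'y': 7} (same object as a)
`a['z'] = 20` → a = {'x': 4, 'y': 7, 'z': 20} (same object as b); b = {'x': 4, 'y': 7, 'z': 20} (same object as a)
`print(b)` → prints {'x': 4, 'y': 7, 'z': 20}

Answer: {'x': 4, 'y': 7, 'z': 20}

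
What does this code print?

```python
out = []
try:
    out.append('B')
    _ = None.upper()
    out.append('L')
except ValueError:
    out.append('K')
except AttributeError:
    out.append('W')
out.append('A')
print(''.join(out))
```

Execution trace: 'B' (try body) → 'W' (except AttributeError) → 'A' (after the try/except). Output: BWA

Answer: BWA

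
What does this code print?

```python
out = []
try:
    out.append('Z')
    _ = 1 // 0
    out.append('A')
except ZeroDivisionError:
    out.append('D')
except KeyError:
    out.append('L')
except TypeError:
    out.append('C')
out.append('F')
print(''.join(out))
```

Execution trace: 'Z' (try body) → 'D' (except ZeroDivisionError) → 'F' (after the try/except). Output: ZDF

Answer: ZDF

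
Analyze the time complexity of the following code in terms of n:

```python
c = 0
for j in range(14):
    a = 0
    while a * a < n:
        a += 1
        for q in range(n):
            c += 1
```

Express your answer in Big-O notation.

Each loop level contributes: 1 × √n × n. Multiplying the contributions gives O(n√n).

Answer: O(n√n)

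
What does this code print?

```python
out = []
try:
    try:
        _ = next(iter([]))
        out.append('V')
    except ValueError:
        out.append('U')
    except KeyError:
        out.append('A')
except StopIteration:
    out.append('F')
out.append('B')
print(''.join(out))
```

Execution trace: 'F' (outer except StopIteration) → 'B' (after the try/except). Output: FB

Answer: FB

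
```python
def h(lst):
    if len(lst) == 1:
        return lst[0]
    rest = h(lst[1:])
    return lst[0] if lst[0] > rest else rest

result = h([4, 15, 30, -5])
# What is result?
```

Recursive max over [4, 15, 30, -5] = 30

Answer: 30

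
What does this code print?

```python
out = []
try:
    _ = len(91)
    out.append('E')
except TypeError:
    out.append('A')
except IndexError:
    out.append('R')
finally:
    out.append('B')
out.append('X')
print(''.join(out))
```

Execution trace: 'A' (except TypeError) → 'B' (finally) → 'X' (after the try/except). Output: ABX

Answer: ABX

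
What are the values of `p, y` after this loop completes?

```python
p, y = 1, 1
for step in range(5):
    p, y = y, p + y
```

Fibonacci: after 5 iterations
`p, y` takes the values: (1, 1) → (1, 2) → (2, 3) → (3, 5) → (5, 8) → (8, 13)

Answer: 8, 13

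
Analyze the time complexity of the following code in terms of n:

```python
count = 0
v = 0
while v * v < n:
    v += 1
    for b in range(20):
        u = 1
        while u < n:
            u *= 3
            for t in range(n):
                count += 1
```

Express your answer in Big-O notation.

Each loop level contributes: √n × 1 × log n × n. Multiplying the contributions gives O(n√n log n).

Answer: O(n√n log n)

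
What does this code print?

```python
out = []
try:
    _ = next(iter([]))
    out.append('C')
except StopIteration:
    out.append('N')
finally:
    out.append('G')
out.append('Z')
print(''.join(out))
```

Execution trace: 'N' (except StopIteration) → 'G' (finally) → 'Z' (after the try/except). Output: NGZ

Answer: NGZ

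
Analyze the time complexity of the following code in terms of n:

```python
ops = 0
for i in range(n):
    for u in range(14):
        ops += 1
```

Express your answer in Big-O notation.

Each loop level contributes: n × 1. Multiplying the contributions gives O(n).

Answer: O(n)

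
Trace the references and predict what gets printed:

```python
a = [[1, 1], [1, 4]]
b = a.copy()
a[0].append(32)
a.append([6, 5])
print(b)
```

Key concept: shallow copy with nested lists.
Step by step:
`a = [[1, 1], [1, 4]]` → a = [[1, 1], [1, 4]]
`b = a.copy()` → b = [[1, 1], [1, 4]]
`a[0].append(32)` → a = [[1, 1, 32], [1, 4]]; b = [[1, 1, 32], [1, 4]]
`a.append([6, 5])` → a = [[1, 1, 32], [1, 4], [6, 5]]
`print(b)` → prints [[1, 1, 32], [1, 4]]

Answer: [[1, 1, 32], [1, 4]]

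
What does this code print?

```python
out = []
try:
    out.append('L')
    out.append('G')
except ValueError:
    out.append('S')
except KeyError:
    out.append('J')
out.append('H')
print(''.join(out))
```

Execution trace: 'L' (try body) → 'G' (try body, no exception) → 'H' (after the try/except). Output: LGH

Answer: LGH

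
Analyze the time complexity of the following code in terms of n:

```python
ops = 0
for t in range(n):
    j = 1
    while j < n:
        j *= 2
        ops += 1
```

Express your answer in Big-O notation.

Each loop level contributes: n × log n. Multiplying the contributions gives O(n log n).

Answer: O(n log n)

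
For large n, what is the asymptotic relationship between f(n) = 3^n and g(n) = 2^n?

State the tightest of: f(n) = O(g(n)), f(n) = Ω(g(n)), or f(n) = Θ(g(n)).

3^n vs 2^n: f(n) = Ω(g(n)) but not O(g(n)) — 3^n grows strictly faster than 2^n.

Answer: f(n) = Ω(g(n)) but not O(g(n)) — 3^n grows strictly faster than 2^n.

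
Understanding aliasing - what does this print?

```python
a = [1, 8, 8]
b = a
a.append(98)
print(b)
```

Key concept: basic list aliasing.
Step by step:
`a = [1, 8, 8]` → a = [1, 8, 8]
`b = a` → b = [1, 8, 8] (same object as a)
`a.append(98)` → a = [1, 8, 8, 98] (same object as b); b = [1, 8, 8, 98] (same object as a)
`print(b)` → prints [1, 8, 8, 98]

Answer: [1, 8, 8, 98]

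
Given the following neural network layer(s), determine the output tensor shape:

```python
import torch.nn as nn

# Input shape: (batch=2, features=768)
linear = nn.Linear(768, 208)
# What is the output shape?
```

Input: (2, 768) -> Output: (2, 208)

Answer: (2, 208)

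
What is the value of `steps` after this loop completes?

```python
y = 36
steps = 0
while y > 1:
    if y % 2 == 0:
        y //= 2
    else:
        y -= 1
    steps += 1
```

Steps to reduce 36 to 1
`steps` takes the values: 0 → 1 → 2 → 3 → 4 → 5 → 6

Answer: 6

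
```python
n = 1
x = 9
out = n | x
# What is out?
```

Trace:
`n = 1` → n = 1
`x = 9` → x = 9
`out = n | x` → out = 9
So out = 9

Answer: 9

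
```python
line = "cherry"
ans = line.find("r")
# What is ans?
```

Trace:
`line = "cherry"` → line = 'cherry'
`ans = line.find("r")` → ans = 3
So ans = 3

Answer: 3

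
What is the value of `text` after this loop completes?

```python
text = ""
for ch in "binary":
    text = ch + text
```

Reverse 'binary'
`text` takes the values: "" → "b" → "ib" → "nib" → "anib" → "ranib" → "yranib"

Answer: "yranib"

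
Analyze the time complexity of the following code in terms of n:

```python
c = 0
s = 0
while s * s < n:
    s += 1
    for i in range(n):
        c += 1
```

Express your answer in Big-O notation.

Each loop level contributes: √n × n. Multiplying the contributions gives O(n√n).

Answer: O(n√n)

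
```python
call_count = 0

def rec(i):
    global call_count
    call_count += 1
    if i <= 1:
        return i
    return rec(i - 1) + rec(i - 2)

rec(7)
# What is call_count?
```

Calls(i) = 1 + Calls(i-1) + Calls(i-2); Calls(0)=Calls(1)=1. For i=7 this gives 41.

Answer: 41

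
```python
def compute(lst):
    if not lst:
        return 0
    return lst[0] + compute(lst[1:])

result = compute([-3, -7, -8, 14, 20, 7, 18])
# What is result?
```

(-3) + (-7) + (-8) + 14 + 20 + 7 + 18 + 0 = 41

Answer: 41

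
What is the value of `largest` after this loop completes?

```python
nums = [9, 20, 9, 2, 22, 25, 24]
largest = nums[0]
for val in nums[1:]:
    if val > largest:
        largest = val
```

Maximum of [9, 20, 9, 2, 22, 25, 24]
`largest` takes the values: 9 → 20 → 22 → 25

Answer: 25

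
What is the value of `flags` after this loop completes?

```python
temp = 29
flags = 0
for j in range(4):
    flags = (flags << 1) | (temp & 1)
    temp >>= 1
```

Reverse lowest 4 bits of 29
`flags` takes the values: 0 → 1 → 2 → 5 → 11

Answer: 11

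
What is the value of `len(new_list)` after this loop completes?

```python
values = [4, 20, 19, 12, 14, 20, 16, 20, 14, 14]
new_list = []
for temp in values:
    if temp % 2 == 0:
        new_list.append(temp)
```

Count even numbers in [4, 20, 19, 12, 14, 20, 16, 20, 14, 14]
`new_list` takes the values: [] → [4] → [4, 20] → [4, 20, 12] → [4, 20, 12, 14] → [4, 20, 12, 14, 20] → [4, 20, 12, 14, 20, 16] → [4, 20, 12, 14, 20, 16, 20] → [4, 20, 12, 14, 20, 16, 20, 14] → [4, 20, 12, 14, 20, 16, 20, 14, 14]
So `len(new_list)` = 9

Answer: 9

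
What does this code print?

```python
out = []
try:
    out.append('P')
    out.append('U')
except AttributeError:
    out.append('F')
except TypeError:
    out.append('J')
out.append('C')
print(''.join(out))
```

Execution trace: 'P' (try body) → 'U' (try body, no exception) → 'C' (after the try/except). Output: PUC

Answer: PUC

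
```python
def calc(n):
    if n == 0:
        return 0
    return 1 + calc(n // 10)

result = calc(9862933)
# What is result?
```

Count of digits of 9862933: 7

Answer: 7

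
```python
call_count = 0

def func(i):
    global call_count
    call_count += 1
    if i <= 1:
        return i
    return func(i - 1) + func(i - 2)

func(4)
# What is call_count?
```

Calls(i) = 1 + Calls(i-1) + Calls(i-2); Calls(0)=Calls(1)=1. For i=4 this gives 9.

Answer: 9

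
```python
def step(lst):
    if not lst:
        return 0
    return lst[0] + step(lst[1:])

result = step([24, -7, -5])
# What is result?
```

24 + (-7) + (-5) + 0 = 12

Answer: 12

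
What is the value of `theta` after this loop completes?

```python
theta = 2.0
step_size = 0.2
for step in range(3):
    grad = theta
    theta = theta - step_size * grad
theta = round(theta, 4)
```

Gradient descent: w = 2.0 * (1 - 0.2)^3
`theta` takes the values: 2.0 → 1.6 → 1.28 → 1.024

Answer: 1.024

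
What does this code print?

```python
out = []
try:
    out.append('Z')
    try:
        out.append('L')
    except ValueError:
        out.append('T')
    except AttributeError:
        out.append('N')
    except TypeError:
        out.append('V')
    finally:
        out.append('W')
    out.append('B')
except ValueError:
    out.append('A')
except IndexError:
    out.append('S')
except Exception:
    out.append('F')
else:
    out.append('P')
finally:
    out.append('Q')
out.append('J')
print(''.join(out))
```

Execution trace: 'Z' (try body) → 'L' (inner try body, no exception) → 'W' (inner finally) → 'B' (try body, no exception) → 'P' (else) → 'Q' (finally) → 'J' (after the try/except). Output: ZLWBPQJ

Answer: ZLWBPQJ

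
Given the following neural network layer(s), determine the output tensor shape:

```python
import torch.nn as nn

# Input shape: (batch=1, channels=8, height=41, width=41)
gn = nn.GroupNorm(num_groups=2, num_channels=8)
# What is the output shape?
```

Input: (1, 8, 41, 41) -> Output: (1, 8, 41, 41)

Answer: (1, 8, 41, 41)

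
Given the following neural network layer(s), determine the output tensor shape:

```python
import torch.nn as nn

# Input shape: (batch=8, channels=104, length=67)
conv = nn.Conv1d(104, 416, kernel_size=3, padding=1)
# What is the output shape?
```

Input: (8, 104, 67) -> Output: (8, 416, 67)

Answer: (8, 416, 67)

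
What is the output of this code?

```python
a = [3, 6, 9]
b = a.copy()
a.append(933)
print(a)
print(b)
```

Key concept: list.copy() creates independent copy.
Step by step:
`a = [3, 6, 9]` → a = [3, 6, 9]
`b = a.copy()` → b = [3, 6, 9]
`a.append(933)` → a = [3, 6, 9, 933]
`print(a)` → prints [3, 6, 9, 933]
`print(b)` → prints [3, 6, 9]

Answer:
[3, 6, 9, 933]
[3, 6, 9]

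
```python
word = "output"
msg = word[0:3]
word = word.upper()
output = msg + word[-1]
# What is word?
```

Trace:
`word = "output"` → word = 'output'
`msg = word[0:3]` → msg = 'out'
`word = word.upper()` → word = 'OUTPUT'
`output = msg + word[-1]` → output = 'outT'
So word = 'OUTPUT'

Answer: 'OUTPUT'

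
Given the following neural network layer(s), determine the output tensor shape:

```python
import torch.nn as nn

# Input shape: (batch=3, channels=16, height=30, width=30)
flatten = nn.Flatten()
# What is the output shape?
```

Input: (3, 16, 30, 30) -> Output: (3, 14400)

Answer: (3, 14400)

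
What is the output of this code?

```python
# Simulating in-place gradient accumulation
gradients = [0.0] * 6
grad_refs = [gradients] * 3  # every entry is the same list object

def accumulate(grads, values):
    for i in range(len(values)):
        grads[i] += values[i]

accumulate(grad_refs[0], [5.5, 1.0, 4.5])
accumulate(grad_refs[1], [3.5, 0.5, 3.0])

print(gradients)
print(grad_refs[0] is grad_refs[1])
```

Key concept: gradient accumulation aliasing.
Step by step:
`gradients = [0.0] * 6` → gradients = [0.0, 0.0, 0.0, 0.0, 0.0, 0.0]
`grad_refs = [gradients] * 3` → grad_refs = [[0.0, 0.0, 0.0, 0.0, 0.0, 0.0], [0.0, 0.0, 0.0, 0.0, 0.0, 0.0], [0.0, 0.0, 0.0, 0.0, 0.0, 0.0]]
`accumulate(grad_refs[0], [5.5, 1.0, 4.5])` → gradients = [5.5, 1.0, 4.5, 0.0, 0.0, 0.0]; grad_refs = [[5.5, 1.0, 4.5, 0.0, 0.0, 0.0], [5.5, 1.0, 4.5, 0.0, 0.0, 0.0], [5.5, 1.0, 4.5, 0.0, 0.0, 0.0]]
`accumulate(grad_refs[1], [3.5, 0.5, 3.0])` → gradients = [9.0, 1.5, 7.5, 0.0, 0.0, 0.0]; grad_refs = [[9.0, 1.5, 7.5, 0.0, 0.0, 0.0], [9.0, 1.5, 7.5, 0.0, 0.0, 0.0], [9.0, 1.5, 7.5, 0.0, 0.0, 0.0]]
`print(gradients)` → prints [9.0, 1.5, 7.5, 0.0, 0.0, 0.0]
`print(grad_refs[0] is grad_refs[1])` → prints True

Answer:
[9.0, 1.5, 7.5, 0.0, 0.0, 0.0]
True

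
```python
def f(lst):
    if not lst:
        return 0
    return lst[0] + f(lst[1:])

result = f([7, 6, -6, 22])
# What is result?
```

7 + 6 + (-6) + 22 + 0 = 29

Answer: 29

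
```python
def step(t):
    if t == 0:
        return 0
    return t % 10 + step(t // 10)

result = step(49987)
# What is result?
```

Sum of digits of 49987: 7 + 8 + 9 + 9 + 4 = 37

Answer: 37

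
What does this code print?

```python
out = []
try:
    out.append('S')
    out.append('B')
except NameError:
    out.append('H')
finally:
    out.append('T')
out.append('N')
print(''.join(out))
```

Execution trace: 'S' (try body) → 'B' (try body, no exception) → 'T' (finally) → 'N' (after the try/except). Output: SBTN

Answer: SBTN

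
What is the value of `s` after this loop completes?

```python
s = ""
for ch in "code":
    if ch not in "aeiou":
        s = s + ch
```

Remove vowels from 'code'
`s` takes the values: "" → "c" → "cd"

Answer: "cd"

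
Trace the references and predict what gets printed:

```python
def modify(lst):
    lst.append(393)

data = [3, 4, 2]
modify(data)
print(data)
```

Key concept: function modifies passed list.
Step by step:
`data = [3, 4, 2]` → data = [3, 4, 2]
`modify(data)` → data = [3, 4, 2, 393]
`print(data)` → prints [3, 4, 2, 393]

Answer: [3, 4, 2, 393]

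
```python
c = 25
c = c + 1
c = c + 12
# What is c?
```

Trace:
`c = 25` → c = 25
`c = c + 1` → c = 26
`c = c + 12` → c = 38
So c = 38

Answer: 38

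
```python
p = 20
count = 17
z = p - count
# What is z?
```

Trace:
`p = 20` → p = 20
`count = 17` → count = 17
`z = p - count` → z = 3
So z = 3

Answer: 3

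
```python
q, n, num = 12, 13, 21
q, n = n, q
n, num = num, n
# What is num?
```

Trace:
`q, n, num = 12, 13, 21` → q = 12; n = 13; num = 21
`q, n = n, q` → q = 13; n = 12
`n, num = num, n` → n = 21; num = 12
So num = 12

Answer: 12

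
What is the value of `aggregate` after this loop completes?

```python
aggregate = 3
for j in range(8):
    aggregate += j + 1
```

Start at 3, add 1 to 8 = 39
`aggregate` takes the values: 3 → 4 → 6 → 9 → 13 → 18 → 24 → 31 → 39

Answer: 39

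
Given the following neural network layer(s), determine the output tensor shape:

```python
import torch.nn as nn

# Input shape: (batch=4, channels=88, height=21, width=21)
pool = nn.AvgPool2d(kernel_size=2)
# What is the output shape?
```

Input: (4, 88, 21, 21) -> Output: (4, 88, 10, 10)

Answer: (4, 88, 10, 10)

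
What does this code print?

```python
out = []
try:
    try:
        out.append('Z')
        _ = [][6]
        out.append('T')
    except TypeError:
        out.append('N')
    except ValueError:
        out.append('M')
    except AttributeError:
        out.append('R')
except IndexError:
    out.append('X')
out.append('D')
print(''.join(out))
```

Execution trace: 'Z' (inner try body) → 'X' (outer except IndexError) → 'D' (after the try/except). Output: ZXD

Answer: ZXD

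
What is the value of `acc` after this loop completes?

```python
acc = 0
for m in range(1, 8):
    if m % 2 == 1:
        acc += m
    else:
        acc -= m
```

Add odd, subtract even
`acc` takes the values: 0 → 1 → -1 → 2 → -2 → 3 → -3 → 4

Answer: 4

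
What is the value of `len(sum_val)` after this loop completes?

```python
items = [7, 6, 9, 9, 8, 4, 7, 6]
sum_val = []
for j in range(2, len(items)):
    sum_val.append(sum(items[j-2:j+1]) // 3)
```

Number of 3-element averages
`sum_val` takes the values: [] → [7] → [7, 8] → [7, 8, 8] → [7, 8, 8, 7] → [7, 8, 8, 7, 6] → [7, 8, 8, 7, 6, 5]
So `len(sum_val)` = 6

Answer: 6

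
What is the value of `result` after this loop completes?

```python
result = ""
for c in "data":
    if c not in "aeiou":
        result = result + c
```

Remove vowels from 'data'
`result` takes the values: "" → "d" → "dt"

Answer: "dt"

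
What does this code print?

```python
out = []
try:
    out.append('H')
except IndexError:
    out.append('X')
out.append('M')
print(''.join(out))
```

Execution trace: 'H' (try body, no exception) → 'M' (after the try/except). Output: HM

Answer: HM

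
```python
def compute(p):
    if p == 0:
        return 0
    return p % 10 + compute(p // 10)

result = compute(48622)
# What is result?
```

Sum of digits of 48622: 2 + 2 + 6 + 8 + 4 = 22

Answer: 22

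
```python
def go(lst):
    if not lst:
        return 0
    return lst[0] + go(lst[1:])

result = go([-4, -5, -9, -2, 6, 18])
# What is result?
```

(-4) + (-5) + (-9) + (-2) + 6 + 18 + 0 = 4

Answer: 4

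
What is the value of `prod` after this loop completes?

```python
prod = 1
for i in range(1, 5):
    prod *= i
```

4! = 24
`prod` takes the values: 1 → 2 → 6 → 24

Answer: 24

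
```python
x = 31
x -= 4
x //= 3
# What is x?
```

Trace:
`x = 31` → x = 31
`x -= 4` → x = 27
`x //= 3` → x = 9
So x = 9

Answer: 9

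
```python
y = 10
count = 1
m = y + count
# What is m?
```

Trace:
`y = 10` → y = 10
`count = 1` → count = 1
`m = y + count` → m = 11
So m = 11

Answer: 11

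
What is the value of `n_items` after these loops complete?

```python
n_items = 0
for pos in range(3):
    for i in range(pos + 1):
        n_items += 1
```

Triangle: 1 + 2 + ... + 3
`n_items` takes the values: 0 → 1 → 2 → 3 → 4 → 5 → 6

Answer: 6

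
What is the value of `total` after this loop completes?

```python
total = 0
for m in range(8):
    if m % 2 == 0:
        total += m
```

Sum of even numbers 0 to 7
`total` takes the values: 0 → 2 → 6 → 12

Answer: 12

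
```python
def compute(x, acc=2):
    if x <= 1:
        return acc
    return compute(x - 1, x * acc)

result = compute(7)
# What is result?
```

Accumulator trace (n, acc): (7, 2) -> (6, 14) -> (5, 84) -> (4, 420) -> (3, 1680) -> (2, 5040) -> (1, 10080) -> return 10080

Answer: 10080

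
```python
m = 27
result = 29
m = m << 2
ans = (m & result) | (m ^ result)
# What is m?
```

Trace:
`m = 27` → m = 27
`result = 29` → result = 29
`m = m << 2` → m = 108
`ans = (m & result) | (m ^ result)` → ans = 125
So m = 108

Answer: 108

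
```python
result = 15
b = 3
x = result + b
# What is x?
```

Trace:
`result = 15` → result = 15
`b = 3` → b = 3
`x = result + b` → x = 18
So x = 18

Answer: 18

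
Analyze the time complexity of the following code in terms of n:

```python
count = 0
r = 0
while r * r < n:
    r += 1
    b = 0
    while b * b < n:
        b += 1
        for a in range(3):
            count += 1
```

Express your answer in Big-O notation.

Each loop level contributes: √n × √n × 1. Multiplying the contributions gives O(n).

Answer: O(n)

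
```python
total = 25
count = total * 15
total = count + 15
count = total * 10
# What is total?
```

Trace:
`total = 25` → total = 25
`count = total * 15` → count = 375
`total = count + 15` → total = 390
`count = total * 10` → count = 3900
So total = 390

Answer: 390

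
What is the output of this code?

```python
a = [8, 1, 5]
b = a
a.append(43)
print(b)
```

Key concept: basic list aliasing.
Step by step:
`a = [8, 1, 5]` → a = [8, 1, 5]
`b = a` → b = [8, 1, 5] (same object as a)
`a.append(43)` → a = [8, 1, 5, 43] (same object as b); b = [8, 1, 5, 43] (same object as a)
`print(b)` → prints [8, 1, 5, 43]

Answer: [8, 1, 5, 43]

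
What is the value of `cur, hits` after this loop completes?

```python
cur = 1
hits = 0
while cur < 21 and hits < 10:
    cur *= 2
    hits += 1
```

Double until >= 21 or 10 iterations
`cur, hits` takes the values: (1, 0) → (2, 0) → (2, 1) → (4, 1) → (4, 2) → (8, 2) → (8, 3) → (16, 3) → (16, 4) → (32, 4) → (32, 5)

Answer: 32, 5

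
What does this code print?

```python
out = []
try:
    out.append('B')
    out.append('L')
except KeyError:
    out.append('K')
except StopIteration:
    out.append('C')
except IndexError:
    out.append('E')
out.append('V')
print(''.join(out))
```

Execution trace: 'B' (try body) → 'L' (try body, no exception) → 'V' (after the try/except). Output: BLV

Answer: BLV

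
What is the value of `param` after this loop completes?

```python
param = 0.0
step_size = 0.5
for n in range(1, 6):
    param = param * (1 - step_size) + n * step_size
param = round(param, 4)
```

Moving average with lr=0.5
`param` takes the values: 0.0 → 0.5 → 1.25 → 2.125 → 3.0625 → 4.03125 → 4.0312

Answer: 4.0312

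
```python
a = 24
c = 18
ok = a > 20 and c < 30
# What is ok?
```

Trace:
`a = 24` → a = 24
`c = 18` → c = 18
`ok = a > 20 and c < 30` → ok = True
So ok = True

Answer: True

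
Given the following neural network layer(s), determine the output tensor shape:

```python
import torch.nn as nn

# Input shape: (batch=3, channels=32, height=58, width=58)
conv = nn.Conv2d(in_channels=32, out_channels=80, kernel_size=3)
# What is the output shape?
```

Input: (3, 32, 58, 58) -> Output: (3, 80, 56, 56)

Answer: (3, 80, 56, 56)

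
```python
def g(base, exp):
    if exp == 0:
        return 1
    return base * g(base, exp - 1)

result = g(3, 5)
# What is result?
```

g(3, 5) = 3 * 3 * 3 * 3 * 3 = 243

Answer: 243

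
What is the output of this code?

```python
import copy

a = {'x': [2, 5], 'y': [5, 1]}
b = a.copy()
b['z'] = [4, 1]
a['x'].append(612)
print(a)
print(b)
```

Key concept: shallow copy of dict with mutable values.
Step by step:
`a = {'x': [2, 5], 'y': [5, 1]}` → a = {'x': [2, 5], 'y': [5, 1]}
`b = a.copy()` → b = {'x': [2, 5], 'y': [5, 1]}
`b['z'] = [4, 1]` → b = {'x': [2, 5], 'y': [5, 1], 'z': [4, 1]}
`a['x'].append(612)` → a = {'x': [2, 5, 612], 'y': [5, 1]}; b = {'x': [2, 5, 612], 'y': [5, 1], 'z': [4, 1]}
`print(a)` → prints {'x': [2, 5, 612], 'y': [5, 1]}
`print(b)` → prints {'x': [2, 5, 612], 'y': [5, 1], 'z': [4, 1]}

Answer:
{'x': [2, 5, 612], 'y': [5, 1]}
{'x': [2, 5, 612], 'y': [5, 1], 'z': [4, 1]}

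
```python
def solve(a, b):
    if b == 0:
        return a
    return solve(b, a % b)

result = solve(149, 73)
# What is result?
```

solve(149, 73) -> solve(73, 3) -> solve(3, 1) -> solve(1, 0) -> 1

Answer: 1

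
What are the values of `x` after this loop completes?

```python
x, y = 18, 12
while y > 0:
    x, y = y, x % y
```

GCD of 18 and 12
`x` takes the values: 18 → 12 → 6

Answer: 6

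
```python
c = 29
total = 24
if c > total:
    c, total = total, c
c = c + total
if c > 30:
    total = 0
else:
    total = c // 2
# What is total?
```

Trace:
`c = 29` → c = 29
`total = 24` → total = 24
`if c > total: ...` → c > total is True → c = 24; total = 29
`c = c + total` → c = 53
`if c > 30: ...` → c > 30 is True → total = 0
So total = 0

Answer: 0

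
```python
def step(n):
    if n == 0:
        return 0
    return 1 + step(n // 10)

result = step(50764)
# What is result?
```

Count of digits of 50764: 5

Answer: 5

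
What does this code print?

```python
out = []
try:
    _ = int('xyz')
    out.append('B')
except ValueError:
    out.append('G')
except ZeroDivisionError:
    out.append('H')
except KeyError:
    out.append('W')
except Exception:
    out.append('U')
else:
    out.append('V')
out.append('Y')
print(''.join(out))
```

Execution trace: 'G' (except ValueError) → 'Y' (after the try/except). Output: GY

Answer: GY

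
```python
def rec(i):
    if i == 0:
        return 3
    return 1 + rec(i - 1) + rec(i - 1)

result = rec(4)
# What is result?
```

rec(i) = 1 + 2·rec(i-1), rec(0)=3. Closed form: (3+1)·2^4 - 1 = 63.

Answer: 63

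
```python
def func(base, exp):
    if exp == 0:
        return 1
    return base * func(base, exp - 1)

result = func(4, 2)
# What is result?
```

func(4, 2) = 4 * 4 = 16

Answer: 16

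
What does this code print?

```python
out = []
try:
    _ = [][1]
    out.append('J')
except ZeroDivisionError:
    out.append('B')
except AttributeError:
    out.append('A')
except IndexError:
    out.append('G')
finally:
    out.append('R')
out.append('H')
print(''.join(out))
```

Execution trace: 'G' (except IndexError) → 'R' (finally) → 'H' (after the try/except). Output: GRH

Answer: GRH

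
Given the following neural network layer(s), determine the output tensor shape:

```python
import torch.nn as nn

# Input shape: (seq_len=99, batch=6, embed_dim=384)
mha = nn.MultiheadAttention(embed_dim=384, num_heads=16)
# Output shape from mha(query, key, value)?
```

Input: (99, 6, 384) -> Output: (99, 6, 384)

Answer: (99, 6, 384)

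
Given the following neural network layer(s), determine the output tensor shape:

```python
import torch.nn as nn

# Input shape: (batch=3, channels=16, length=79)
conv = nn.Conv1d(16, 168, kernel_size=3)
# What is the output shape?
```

Input: (3, 16, 79) -> Output: (3, 168, 77)

Answer: (3, 168, 77)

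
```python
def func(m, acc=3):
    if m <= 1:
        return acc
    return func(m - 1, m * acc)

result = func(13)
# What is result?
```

Accumulator trace (n, acc): (13, 3) -> (12, 39) -> (11, 468) -> (10, 5148) -> (9, 51480) -> (8, 463320) -> (7, 3706560) -> (6, 25945920) -> (5, 155675520) -> (4, 778377600) -> (3, 3113510400) -> (2, 9340531200) -> (1, 18681062400) -> return 18681062400

Answer: 18681062400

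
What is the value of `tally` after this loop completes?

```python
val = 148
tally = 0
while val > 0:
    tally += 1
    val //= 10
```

Count digits by repeated division by 10
`tally` takes the values: 0 → 1 → 2 → 3

Answer: 3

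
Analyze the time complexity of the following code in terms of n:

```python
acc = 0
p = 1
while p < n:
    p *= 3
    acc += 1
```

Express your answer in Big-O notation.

Each loop level contributes: log n. Multiplying the contributions gives O(log n).

Answer: O(log n)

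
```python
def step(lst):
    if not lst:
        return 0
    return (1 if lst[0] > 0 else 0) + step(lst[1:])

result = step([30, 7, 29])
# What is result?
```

Count of positive elements in [30, 7, 29] = 3

Answer: 3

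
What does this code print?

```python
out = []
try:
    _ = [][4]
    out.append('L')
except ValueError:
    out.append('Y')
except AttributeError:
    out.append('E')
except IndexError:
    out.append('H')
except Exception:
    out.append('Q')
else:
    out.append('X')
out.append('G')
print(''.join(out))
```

Execution trace: 'H' (except IndexError) → 'G' (after the try/except). Output: HG

Answer: HG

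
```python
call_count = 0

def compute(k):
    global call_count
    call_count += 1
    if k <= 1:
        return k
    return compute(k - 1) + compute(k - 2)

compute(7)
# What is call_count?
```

Calls(k) = 1 + Calls(k-1) + Calls(k-2); Calls(0)=Calls(1)=1. For k=7 this gives 41.

Answer: 41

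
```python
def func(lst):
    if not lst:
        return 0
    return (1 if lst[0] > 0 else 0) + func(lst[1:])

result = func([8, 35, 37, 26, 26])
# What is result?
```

Count of positive elements in [8, 35, 37, 26, 26] = 5

Answer: 5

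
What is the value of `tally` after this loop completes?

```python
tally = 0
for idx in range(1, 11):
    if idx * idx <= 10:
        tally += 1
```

Count numbers where idx² ≤ 10
`tally` takes the values: 0 → 1 → 2 → 3

Answer: 3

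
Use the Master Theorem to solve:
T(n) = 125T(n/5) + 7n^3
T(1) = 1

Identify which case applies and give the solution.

a=125, b=5, f(n)=7n^3. log_5(125) = 3. Since c=3 = 3, Case 2 applies: T(n) = Θ(n^log_b(a) · log n) = O(n^3 log n).

Answer: O(n^3 log n) - Case 2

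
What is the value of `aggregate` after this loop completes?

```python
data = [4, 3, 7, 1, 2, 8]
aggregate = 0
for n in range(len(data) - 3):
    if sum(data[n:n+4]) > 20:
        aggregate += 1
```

Count windows with sum > 20
`aggregate` takes the values: 0

Answer: 0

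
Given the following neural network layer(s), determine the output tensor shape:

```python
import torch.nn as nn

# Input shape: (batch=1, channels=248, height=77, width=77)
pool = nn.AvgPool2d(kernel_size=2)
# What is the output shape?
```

Input: (1, 248, 77, 77) -> Output: (1, 248, 38, 38)

Answer: (1, 248, 38, 38)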